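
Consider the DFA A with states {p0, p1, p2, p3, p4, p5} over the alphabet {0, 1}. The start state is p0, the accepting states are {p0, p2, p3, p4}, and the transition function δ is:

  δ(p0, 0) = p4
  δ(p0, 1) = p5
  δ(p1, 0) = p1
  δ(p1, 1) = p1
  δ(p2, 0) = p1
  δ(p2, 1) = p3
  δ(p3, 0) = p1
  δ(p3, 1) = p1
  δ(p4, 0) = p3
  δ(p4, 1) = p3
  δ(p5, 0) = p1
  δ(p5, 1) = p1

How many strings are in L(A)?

The useful subgraph on states {p0, p3, p4} is acyclic, so L(A) is finite; the longest accepting path visits 3 useful states, giving maximum string length 2.
Counting accepting paths from p0 by length: 1 of length 0, 1 of length 1, 2 of length 2. Total 4.

4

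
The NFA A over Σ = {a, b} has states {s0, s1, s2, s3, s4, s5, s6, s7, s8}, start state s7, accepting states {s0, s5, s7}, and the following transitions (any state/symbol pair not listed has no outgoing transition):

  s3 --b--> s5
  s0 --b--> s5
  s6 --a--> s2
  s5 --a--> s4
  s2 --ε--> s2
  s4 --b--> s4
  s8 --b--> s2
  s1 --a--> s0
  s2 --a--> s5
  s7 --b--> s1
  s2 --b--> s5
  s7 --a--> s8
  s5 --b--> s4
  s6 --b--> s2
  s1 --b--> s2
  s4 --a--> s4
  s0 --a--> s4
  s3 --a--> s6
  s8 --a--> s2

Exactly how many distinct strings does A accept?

The useful subgraph on states {s0, s1, s2, s5, s7, s8} is acyclic, so L(A) is finite; the longest accepting path visits 4 useful states, giving maximum string length 3.
Counting accepting paths from s7 by length: 1 of length 0, 1 of length 2, 7 of length 3. Total 9.

9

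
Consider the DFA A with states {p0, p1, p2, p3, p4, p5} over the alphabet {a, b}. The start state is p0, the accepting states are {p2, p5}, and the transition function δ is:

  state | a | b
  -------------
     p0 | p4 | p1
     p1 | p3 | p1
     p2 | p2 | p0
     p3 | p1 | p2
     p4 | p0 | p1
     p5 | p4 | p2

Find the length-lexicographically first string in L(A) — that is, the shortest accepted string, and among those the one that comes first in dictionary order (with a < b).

bab

A breadth-first search from p0 reaches an accepting state first via the path p0 → p1 → p3 → p2 on input bab.
No string of length < 3 is accepted (BFS exhausts all shorter strings without reaching an accepting state), and bab is the lexicographically least accepting string of length 3.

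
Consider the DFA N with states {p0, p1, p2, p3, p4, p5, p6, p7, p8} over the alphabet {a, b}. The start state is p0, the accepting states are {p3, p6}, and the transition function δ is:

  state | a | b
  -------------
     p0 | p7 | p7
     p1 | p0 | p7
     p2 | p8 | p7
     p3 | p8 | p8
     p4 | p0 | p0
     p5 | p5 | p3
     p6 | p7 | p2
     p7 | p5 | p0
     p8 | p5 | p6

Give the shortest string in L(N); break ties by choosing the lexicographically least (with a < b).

aab

A breadth-first search from p0 reaches an accepting state first via the path p0 → p7 → p5 → p3 on input aab.
No string of length < 3 is accepted (BFS exhausts all shorter strings without reaching an accepting state), and aab is the lexicographically least accepting string of length 3.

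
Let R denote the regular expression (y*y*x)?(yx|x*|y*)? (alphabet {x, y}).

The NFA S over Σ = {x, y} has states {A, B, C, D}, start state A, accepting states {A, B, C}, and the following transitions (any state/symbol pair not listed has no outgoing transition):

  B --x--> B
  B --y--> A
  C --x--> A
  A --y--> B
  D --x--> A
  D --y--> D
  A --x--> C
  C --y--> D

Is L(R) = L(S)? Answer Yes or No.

No

The string xy is accepted by R but rejected by S.
So L(R) ≠ L(S).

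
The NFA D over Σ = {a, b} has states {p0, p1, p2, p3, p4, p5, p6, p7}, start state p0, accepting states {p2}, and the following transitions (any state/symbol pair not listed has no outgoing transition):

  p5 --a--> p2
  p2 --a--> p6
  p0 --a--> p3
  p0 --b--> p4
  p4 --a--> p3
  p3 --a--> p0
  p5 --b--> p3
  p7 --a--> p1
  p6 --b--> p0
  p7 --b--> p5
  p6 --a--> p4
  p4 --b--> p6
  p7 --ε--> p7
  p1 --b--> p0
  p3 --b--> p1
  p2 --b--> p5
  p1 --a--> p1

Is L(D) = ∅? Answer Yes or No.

The states reachable from the start state are {p0, p1, p3, p4, p6}.
None of the accepting states {p2} is reachable, so no string is accepted and L(D) = ∅.

Yes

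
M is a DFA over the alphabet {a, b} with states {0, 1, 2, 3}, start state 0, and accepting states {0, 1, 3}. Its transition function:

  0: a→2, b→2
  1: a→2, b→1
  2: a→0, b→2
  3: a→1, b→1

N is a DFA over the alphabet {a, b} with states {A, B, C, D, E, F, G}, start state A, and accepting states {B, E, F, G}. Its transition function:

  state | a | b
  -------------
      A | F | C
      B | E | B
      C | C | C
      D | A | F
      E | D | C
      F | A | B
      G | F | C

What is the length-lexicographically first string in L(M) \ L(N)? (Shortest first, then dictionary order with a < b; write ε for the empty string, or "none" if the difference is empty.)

The empty string ε is accepted by M but not by N.
Since ε is the unique shortest string, it is the required witness.

ε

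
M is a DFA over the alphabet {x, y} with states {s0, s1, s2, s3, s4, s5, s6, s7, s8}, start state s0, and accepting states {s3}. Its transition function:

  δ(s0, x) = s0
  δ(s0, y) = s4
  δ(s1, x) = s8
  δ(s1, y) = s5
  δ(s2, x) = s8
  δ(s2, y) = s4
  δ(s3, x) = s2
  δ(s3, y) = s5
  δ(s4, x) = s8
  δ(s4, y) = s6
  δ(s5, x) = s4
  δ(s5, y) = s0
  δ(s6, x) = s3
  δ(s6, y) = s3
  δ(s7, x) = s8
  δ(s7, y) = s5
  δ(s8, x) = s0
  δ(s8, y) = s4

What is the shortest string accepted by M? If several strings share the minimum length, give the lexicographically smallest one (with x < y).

yyx

A breadth-first search from s0 reaches an accepting state first via the path s0 → s4 → s6 → s3 on input yyx.
No string of length < 3 is accepted (BFS exhausts all shorter strings without reaching an accepting state), and yyx is the lexicographically least accepting string of length 3.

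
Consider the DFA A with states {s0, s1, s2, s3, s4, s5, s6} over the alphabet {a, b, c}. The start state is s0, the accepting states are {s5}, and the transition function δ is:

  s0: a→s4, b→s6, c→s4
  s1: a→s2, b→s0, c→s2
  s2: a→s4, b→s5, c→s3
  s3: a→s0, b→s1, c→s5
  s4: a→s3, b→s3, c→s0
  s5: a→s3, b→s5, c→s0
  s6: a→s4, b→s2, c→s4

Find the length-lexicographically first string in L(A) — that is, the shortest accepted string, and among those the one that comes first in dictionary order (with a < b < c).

aac

A breadth-first search from s0 reaches an accepting state first via the path s0 → s4 → s3 → s5 on input aac.
No string of length < 3 is accepted (BFS exhausts all shorter strings without reaching an accepting state), and aac is the lexicographically least accepting string of length 3.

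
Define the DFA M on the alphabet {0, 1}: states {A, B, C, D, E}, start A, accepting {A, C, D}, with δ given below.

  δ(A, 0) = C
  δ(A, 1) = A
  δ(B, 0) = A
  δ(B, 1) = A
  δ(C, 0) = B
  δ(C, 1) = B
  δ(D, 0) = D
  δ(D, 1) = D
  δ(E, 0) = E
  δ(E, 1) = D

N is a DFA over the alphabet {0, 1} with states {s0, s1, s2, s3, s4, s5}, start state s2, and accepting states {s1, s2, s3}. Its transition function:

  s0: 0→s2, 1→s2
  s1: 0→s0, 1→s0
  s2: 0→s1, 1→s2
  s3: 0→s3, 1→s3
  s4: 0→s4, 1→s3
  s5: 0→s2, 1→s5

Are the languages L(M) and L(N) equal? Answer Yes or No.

Yes

Exploring the product automaton M × N from the start pair (A, s2), following both machines on each input symbol, reaches 3 state pairs: (A, s2), (C, s1), (B, s0).
M accepts in {A, C, D} and N accepts in {s1, s2, s3}. In every reachable pair the two components are either both accepting — (A, s2), (C, s1) — or both non-accepting, so no string is accepted by exactly one of the machines: L(M) \ L(N) and L(N) \ L(M) are both empty.
Hence every string is accepted by M iff it is accepted by N, and the two languages coincide.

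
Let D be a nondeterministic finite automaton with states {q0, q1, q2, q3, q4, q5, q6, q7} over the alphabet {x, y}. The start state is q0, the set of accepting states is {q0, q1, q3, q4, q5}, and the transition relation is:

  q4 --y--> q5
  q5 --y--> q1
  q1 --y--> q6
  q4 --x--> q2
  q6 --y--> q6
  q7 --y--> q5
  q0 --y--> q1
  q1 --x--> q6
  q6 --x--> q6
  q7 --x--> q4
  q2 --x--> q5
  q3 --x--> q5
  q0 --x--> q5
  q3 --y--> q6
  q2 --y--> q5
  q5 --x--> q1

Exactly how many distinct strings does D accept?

The useful subgraph on states {q0, q1, q5} is acyclic, so L(D) is finite; the longest accepting path visits 3 useful states, giving maximum string length 2.
Counting accepting paths from q0 by length: 1 of length 0, 2 of length 1, 2 of length 2. Total 5.

5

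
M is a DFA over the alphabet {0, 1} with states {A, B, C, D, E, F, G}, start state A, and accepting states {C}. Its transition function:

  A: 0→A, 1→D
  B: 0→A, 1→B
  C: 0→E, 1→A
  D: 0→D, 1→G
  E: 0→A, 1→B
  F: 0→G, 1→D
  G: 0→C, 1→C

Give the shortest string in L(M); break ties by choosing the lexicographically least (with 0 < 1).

110

A breadth-first search from A reaches an accepting state first via the path A → D → G → C on input 110.
No string of length < 3 is accepted (BFS exhausts all shorter strings without reaching an accepting state), and 110 is the lexicographically least accepting string of length 3.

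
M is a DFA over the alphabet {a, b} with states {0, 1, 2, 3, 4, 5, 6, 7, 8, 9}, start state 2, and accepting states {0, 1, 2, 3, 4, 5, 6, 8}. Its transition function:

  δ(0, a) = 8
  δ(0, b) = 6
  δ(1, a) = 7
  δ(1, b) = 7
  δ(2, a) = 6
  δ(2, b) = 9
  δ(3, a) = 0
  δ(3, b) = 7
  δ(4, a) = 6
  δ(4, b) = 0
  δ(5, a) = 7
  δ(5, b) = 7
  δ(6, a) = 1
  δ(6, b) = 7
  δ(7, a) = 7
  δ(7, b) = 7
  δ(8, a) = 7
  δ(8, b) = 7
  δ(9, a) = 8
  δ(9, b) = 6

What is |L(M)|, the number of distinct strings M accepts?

The useful subgraph on states {1, 2, 6, 8, 9} is acyclic, so L(M) is finite; the longest accepting path visits 4 useful states, giving maximum string length 3.
Counting accepting paths from 2 by length: 1 of length 0, 1 of length 1, 3 of length 2, 1 of length 3. Total 6.

6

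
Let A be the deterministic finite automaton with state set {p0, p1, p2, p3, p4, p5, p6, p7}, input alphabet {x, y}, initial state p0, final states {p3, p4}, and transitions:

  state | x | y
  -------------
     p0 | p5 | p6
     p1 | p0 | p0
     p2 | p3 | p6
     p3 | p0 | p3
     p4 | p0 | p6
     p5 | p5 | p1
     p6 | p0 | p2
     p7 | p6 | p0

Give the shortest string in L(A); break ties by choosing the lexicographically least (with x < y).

A breadth-first search from p0 reaches an accepting state first via the path p0 → p6 → p2 → p3 on input yyx.
No string of length < 3 is accepted (BFS exhausts all shorter strings without reaching an accepting state), and yyx is the lexicographically least accepting string of length 3.

yyx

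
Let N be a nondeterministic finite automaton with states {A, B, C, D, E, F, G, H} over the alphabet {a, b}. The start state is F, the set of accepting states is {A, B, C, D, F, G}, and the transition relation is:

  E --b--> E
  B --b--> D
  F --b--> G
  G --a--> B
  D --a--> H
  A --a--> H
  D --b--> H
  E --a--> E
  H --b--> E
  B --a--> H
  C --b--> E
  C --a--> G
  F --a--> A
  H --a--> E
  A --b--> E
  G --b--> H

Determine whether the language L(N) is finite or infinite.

finite

The useful states (reachable from F and able to reach an accepting state) are {A, B, D, F, G}.
Restricted to these states the transition graph has no cycle, so every accepting path has bounded length and L is finite.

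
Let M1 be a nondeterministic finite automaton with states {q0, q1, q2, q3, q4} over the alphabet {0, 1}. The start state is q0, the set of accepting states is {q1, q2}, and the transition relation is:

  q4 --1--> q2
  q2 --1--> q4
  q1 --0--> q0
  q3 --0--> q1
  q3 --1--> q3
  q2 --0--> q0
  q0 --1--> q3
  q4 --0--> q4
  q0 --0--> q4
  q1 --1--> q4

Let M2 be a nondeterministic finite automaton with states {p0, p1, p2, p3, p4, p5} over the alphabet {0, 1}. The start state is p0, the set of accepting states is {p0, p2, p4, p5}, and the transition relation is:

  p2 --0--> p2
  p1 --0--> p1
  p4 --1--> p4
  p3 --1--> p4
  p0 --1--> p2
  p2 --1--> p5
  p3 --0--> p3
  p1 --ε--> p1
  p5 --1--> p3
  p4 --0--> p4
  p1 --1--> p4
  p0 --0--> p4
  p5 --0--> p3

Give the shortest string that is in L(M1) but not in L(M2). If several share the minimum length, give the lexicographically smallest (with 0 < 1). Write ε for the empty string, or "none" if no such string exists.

The string 110 is accepted by M1 but not by M2.
No shorter string lies in the difference, and 110 is the lexicographically first length-3 string in L(M1) \ L(M2).

110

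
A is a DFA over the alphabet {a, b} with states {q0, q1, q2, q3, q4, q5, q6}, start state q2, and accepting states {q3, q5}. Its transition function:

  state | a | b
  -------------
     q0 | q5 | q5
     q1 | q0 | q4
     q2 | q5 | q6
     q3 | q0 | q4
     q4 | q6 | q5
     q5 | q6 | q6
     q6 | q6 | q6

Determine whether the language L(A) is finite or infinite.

The useful states (reachable from q2 and able to reach an accepting state) are {q2, q5}.
Restricted to these states the transition graph has no cycle, so every accepting path has bounded length and L is finite.

finite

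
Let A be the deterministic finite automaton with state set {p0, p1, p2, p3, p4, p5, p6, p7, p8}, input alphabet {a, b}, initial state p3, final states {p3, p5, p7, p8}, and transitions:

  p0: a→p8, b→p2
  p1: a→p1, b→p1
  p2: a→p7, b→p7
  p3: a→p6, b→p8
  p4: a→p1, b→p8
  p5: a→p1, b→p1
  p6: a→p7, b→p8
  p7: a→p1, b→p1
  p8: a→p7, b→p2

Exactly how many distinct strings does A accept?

10

The useful subgraph on states {p2, p3, p6, p7, p8} is acyclic, so L(A) is finite; the longest accepting path visits 5 useful states, giving maximum string length 4.
Counting accepting paths from p3 by length: 1 of length 0, 1 of length 1, 3 of length 2, 3 of length 3, 2 of length 4. Total 10.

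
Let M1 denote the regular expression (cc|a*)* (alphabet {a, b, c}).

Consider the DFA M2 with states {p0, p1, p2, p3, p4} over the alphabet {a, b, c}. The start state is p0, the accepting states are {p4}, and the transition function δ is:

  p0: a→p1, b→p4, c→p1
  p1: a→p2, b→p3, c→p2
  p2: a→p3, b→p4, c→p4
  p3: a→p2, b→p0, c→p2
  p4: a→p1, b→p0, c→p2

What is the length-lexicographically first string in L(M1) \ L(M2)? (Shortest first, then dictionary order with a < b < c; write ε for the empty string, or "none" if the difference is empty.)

The empty string ε is accepted by M1 but not by M2.
Since ε is the unique shortest string, it is the required witness.

ε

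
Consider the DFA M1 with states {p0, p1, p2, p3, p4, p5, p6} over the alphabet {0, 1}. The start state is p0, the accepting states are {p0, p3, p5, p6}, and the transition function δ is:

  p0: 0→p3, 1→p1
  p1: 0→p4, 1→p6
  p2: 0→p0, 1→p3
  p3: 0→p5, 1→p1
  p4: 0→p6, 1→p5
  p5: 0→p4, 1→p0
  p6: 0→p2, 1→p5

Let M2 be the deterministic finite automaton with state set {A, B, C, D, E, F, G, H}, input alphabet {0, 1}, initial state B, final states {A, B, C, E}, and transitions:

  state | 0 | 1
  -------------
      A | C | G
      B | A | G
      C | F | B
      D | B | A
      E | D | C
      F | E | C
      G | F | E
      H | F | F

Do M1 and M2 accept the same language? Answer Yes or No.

Exploring the product automaton M1 × M2 from the start pair (p0, B), following both machines on each input symbol, reaches 7 state pairs: (p0, B), (p3, A), (p1, G), (p5, C), (p4, F), (p6, E), (p2, D).
M1 accepts in {p0, p3, p5, p6} and M2 accepts in {A, B, C, E}. In every reachable pair the two components are either both accepting — (p0, B), (p3, A), (p5, C), (p6, E) — or both non-accepting, so no string is accepted by exactly one of the machines: L(M1) \ L(M2) and L(M2) \ L(M1) are both empty.
Hence every string is accepted by M1 iff it is accepted by M2, and the two languages coincide.

Yes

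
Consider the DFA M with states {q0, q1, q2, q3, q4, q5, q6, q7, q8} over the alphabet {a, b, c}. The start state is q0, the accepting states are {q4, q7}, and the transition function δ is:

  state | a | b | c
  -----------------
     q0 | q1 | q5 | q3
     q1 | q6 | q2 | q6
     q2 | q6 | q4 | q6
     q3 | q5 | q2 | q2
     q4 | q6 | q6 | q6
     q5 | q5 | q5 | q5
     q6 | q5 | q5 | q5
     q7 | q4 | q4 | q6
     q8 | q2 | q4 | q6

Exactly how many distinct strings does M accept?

The useful subgraph on states {q0, q1, q2, q3, q4} is acyclic, so L(M) is finite; the longest accepting path visits 4 useful states, giving maximum string length 3.
Counting accepting paths from q0 by length: 3 of length 3. Total 3.

3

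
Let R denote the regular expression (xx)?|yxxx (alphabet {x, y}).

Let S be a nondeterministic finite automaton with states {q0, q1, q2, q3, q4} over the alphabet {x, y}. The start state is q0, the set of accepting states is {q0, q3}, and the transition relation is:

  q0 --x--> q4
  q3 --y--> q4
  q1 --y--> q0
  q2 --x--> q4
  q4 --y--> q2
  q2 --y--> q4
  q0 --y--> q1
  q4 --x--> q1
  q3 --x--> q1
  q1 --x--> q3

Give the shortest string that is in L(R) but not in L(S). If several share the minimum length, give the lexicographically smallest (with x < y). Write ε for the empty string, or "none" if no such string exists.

xx

The string xx is accepted by R but not by S.
No shorter string lies in the difference, and xx is the lexicographically first length-2 string in L(R) \ L(S).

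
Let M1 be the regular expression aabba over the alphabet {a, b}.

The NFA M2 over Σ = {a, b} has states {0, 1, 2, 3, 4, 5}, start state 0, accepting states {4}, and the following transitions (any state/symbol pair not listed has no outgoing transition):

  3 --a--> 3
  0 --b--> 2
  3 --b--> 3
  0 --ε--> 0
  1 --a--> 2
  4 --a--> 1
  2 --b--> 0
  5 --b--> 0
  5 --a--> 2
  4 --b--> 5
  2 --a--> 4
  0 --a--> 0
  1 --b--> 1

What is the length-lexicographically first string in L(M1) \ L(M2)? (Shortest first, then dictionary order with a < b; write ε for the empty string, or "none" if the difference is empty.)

The string aabba is accepted by M1 but not by M2.
No shorter string lies in the difference, and aabba is the lexicographically first length-5 string in L(M1) \ L(M2).

aabba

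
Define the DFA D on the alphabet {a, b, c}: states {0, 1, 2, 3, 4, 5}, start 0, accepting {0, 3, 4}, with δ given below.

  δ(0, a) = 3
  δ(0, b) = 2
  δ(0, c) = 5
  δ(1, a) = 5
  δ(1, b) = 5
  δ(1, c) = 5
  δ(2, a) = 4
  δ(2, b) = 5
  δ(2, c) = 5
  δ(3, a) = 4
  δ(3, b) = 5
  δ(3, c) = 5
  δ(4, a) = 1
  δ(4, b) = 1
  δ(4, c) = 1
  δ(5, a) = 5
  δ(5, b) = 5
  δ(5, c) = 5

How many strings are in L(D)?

4

The useful subgraph on states {0, 2, 3, 4} is acyclic, so L(D) is finite; the longest accepting path visits 3 useful states, giving maximum string length 2.
Counting accepting paths from 0 by length: 1 of length 0, 1 of length 1, 2 of length 2. Total 4.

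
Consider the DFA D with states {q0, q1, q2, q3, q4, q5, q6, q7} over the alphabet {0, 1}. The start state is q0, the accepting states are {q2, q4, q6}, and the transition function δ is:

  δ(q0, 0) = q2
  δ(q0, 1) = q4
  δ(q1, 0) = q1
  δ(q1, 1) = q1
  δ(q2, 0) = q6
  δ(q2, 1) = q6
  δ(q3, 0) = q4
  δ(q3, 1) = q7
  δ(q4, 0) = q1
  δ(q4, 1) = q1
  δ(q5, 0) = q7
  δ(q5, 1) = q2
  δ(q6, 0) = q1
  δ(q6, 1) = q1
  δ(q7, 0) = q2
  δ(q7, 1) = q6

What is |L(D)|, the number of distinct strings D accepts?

4

The useful subgraph on states {q0, q2, q4, q6} is acyclic, so L(D) is finite; the longest accepting path visits 3 useful states, giving maximum string length 2.
Counting accepting paths from q0 by length: 2 of length 1, 2 of length 2. Total 4.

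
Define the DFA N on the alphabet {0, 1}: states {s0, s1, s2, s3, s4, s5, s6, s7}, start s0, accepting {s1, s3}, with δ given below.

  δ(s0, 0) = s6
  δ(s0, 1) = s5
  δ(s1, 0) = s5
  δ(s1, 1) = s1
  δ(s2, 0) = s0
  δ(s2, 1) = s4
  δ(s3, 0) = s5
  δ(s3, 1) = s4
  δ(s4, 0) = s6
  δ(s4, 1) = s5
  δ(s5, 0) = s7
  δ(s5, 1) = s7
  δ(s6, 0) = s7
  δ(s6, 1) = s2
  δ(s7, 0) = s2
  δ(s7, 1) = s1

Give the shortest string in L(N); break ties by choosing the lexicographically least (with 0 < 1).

A breadth-first search from s0 reaches an accepting state first via the path s0 → s6 → s7 → s1 on input 001.
No string of length < 3 is accepted (BFS exhausts all shorter strings without reaching an accepting state), and 001 is the lexicographically least accepting string of length 3.

001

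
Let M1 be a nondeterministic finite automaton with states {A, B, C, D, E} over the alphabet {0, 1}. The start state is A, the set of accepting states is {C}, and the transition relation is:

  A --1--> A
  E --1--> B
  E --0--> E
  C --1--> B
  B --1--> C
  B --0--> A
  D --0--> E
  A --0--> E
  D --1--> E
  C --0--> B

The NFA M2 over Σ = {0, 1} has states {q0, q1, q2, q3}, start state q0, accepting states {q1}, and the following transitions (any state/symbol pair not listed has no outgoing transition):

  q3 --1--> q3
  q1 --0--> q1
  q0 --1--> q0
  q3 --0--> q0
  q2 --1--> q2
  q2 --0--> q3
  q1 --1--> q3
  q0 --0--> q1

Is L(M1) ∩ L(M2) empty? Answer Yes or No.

Yes

Exploring the product automaton M1 × M2 from the start pair (A, q0), following both machines on each input symbol, reaches 10 state pairs: (A, q0), (E, q1), (B, q3), (C, q3), (B, q0), (A, q1), (C, q0), (A, q3), (B, q1), (E, q0).
M1 accepts in {C} and M2 accepts in {q1}; no reachable pair has both components accepting, so no string drives both machines to acceptance simultaneously and L(M1) ∩ L(M2) = ∅.
So no string is accepted by both, and the intersection is empty.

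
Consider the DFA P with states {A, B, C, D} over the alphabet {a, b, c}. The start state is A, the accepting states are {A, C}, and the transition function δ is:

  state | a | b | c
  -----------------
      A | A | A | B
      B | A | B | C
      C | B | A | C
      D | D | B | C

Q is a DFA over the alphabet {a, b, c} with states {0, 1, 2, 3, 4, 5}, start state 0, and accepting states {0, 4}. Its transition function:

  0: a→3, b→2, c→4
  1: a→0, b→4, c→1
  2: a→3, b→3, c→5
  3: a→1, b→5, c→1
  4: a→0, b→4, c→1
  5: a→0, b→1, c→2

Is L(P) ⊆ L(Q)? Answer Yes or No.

The string a is in L(P) but not in L(Q).
So L(P) ⊄ L(Q).

No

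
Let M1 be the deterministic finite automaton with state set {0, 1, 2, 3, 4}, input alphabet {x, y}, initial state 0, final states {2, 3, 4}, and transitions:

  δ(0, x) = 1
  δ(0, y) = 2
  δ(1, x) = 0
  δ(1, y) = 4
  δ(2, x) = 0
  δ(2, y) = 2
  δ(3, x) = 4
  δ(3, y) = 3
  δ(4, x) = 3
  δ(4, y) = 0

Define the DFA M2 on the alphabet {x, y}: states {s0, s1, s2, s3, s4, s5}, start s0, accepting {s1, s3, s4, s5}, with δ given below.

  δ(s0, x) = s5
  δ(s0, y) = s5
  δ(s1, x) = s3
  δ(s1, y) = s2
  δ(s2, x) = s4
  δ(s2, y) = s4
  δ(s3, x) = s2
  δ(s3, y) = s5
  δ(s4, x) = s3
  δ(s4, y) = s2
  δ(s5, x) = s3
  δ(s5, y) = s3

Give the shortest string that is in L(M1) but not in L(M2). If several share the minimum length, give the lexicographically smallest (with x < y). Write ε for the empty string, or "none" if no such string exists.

The string xyx is accepted by M1 but not by M2.
No shorter string lies in the difference, and xyx is the lexicographically first length-3 string in L(M1) \ L(M2).

xyx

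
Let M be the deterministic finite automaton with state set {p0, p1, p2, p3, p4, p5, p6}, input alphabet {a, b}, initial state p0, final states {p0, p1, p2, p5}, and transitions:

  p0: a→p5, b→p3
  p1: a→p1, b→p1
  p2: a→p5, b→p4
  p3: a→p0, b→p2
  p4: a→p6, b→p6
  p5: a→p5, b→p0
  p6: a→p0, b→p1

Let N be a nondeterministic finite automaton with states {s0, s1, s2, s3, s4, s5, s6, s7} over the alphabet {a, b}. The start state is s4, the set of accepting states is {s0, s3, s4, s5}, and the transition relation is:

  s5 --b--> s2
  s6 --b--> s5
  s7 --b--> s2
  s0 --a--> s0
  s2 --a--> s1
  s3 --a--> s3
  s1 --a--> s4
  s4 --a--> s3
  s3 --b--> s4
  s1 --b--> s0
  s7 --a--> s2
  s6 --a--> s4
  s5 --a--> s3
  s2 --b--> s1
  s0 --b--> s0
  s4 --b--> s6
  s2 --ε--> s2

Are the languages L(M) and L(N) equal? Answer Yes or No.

Exploring the product automaton M × N from the start pair (p0, s4), following both machines on each input symbol, reaches 7 state pairs: (p0, s4), (p5, s3), (p3, s6), (p2, s5), (p4, s2), (p6, s1), (p1, s0).
M accepts in {p0, p1, p2, p5} and N accepts in {s0, s3, s4, s5}. In every reachable pair the two components are either both accepting — (p0, s4), (p5, s3), (p2, s5), (p1, s0) — or both non-accepting, so no string is accepted by exactly one of the machines: L(M) \ L(N) and L(N) \ L(M) are both empty.
Hence every string is accepted by M iff it is accepted by N, and the two languages coincide.

Yes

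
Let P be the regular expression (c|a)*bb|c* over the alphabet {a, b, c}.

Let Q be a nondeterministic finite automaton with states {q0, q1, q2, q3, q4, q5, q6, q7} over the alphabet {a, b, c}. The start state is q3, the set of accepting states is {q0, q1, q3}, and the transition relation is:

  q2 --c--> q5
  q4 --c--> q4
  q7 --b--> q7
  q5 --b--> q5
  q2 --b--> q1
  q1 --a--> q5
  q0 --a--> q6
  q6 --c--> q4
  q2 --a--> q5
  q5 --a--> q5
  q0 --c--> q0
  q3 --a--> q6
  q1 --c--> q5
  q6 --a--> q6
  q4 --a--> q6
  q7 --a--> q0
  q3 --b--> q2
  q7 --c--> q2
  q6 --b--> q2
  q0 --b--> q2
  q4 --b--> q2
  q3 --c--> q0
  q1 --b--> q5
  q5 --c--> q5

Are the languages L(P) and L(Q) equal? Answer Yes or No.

Converting the expression P to a DFA (subset construction, then merging equivalent states) gives the minimal DFA with states {p0, p1, p2, p3, p4}, start state p0, accepting states {p0, p4} and transitions p0: a→p1, b→p2, c→p0; p1: a→p1, b→p2, c→p1; p2: a→p3, b→p4, c→p3; p3: a→p3, b→p3, c→p3; p4: a→p3, b→p3, c→p3.
Exploring the product automaton P × Q from the start pair (p0, q3), following both machines on each input symbol, reaches 7 state pairs: (p0, q3), (p1, q6), (p2, q2), (p0, q0), (p1, q4), (p3, q5), (p4, q1).
P accepts in {p0, p4} and Q accepts in {q0, q1, q3}. In every reachable pair the two components are either both accepting — (p0, q3), (p0, q0), (p4, q1) — or both non-accepting, so no string is accepted by exactly one of the machines: L(P) \ L(Q) and L(Q) \ L(P) are both empty.
Hence every string is accepted by P iff it is accepted by Q, and the two languages coincide.

Yes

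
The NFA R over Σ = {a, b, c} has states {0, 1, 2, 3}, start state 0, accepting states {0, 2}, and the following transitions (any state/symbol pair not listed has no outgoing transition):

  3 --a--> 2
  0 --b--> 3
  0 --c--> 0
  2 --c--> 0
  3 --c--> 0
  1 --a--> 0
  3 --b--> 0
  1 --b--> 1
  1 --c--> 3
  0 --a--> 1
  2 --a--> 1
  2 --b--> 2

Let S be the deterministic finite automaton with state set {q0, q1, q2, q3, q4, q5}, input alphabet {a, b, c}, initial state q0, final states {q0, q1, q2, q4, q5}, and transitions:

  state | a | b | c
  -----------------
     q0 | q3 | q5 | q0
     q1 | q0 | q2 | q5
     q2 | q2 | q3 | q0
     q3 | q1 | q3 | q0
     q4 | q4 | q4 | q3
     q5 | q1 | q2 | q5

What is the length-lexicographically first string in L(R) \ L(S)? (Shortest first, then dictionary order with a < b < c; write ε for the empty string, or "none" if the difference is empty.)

aca

The string aca is accepted by R but not by S.
No shorter string lies in the difference, and aca is the lexicographically first length-3 string in L(R) \ L(S).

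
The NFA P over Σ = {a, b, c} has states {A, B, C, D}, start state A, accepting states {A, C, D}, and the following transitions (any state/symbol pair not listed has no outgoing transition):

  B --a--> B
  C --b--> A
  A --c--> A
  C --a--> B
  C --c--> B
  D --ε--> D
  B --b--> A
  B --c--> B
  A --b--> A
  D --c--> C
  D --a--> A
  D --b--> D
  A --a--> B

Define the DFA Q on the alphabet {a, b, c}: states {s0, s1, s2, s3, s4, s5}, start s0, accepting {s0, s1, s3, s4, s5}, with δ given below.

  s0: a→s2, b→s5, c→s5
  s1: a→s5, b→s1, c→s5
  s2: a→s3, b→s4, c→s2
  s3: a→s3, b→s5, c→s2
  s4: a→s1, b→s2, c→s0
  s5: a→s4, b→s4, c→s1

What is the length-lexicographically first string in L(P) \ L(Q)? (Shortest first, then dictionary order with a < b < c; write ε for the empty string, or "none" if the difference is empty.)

The string abb is accepted by P but not by Q.
No shorter string lies in the difference, and abb is the lexicographically first length-3 string in L(P) \ L(Q).

abb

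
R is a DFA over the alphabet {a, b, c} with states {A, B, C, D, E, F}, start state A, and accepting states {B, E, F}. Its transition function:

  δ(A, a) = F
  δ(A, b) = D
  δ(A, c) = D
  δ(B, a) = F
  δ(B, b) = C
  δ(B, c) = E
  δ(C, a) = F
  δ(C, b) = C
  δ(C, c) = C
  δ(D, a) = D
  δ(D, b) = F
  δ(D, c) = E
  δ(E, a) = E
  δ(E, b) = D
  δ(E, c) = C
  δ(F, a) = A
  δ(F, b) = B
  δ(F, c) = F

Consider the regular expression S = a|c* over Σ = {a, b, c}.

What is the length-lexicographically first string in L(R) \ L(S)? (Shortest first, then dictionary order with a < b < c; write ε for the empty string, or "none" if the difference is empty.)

The string ab is accepted by R but not by S.
No shorter string lies in the difference, and ab is the lexicographically first length-2 string in L(R) \ L(S).

ab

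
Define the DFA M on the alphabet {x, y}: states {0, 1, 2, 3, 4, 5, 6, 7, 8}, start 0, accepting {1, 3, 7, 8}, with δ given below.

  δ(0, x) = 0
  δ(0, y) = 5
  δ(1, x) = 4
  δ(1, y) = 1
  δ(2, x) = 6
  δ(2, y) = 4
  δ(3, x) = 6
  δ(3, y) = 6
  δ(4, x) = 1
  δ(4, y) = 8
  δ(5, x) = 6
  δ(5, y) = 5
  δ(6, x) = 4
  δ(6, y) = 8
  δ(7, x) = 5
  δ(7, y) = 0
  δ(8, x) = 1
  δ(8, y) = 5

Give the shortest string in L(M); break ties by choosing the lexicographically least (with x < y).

A breadth-first search from 0 reaches an accepting state first via the path 0 → 5 → 6 → 8 on input yxy.
No string of length < 3 is accepted (BFS exhausts all shorter strings without reaching an accepting state), and yxy is the lexicographically least accepting string of length 3.

yxy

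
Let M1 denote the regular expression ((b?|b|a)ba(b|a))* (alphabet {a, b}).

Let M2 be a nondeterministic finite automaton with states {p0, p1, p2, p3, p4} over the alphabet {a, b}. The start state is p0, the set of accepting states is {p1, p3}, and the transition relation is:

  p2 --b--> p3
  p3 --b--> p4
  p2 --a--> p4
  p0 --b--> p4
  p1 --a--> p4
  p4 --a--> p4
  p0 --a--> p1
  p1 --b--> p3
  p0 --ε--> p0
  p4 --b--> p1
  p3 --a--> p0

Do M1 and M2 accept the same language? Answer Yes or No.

The empty string ε is accepted by M1 but rejected by M2.
So L(M1) ≠ L(M2).

No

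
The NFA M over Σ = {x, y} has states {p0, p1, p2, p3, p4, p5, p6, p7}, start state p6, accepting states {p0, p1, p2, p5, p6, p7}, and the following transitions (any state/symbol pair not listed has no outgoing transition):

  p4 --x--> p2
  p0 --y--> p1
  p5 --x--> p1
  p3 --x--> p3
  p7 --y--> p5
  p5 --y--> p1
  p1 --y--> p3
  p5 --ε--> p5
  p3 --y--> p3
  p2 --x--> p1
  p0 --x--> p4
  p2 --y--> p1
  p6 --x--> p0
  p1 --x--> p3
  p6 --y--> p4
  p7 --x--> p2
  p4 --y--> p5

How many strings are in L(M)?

The useful subgraph on states {p0, p1, p2, p4, p5, p6} is acyclic, so L(M) is finite; the longest accepting path visits 5 useful states, giving maximum string length 4.
Counting accepting paths from p6 by length: 1 of length 0, 1 of length 1, 3 of length 2, 6 of length 3, 4 of length 4. Total 15.

15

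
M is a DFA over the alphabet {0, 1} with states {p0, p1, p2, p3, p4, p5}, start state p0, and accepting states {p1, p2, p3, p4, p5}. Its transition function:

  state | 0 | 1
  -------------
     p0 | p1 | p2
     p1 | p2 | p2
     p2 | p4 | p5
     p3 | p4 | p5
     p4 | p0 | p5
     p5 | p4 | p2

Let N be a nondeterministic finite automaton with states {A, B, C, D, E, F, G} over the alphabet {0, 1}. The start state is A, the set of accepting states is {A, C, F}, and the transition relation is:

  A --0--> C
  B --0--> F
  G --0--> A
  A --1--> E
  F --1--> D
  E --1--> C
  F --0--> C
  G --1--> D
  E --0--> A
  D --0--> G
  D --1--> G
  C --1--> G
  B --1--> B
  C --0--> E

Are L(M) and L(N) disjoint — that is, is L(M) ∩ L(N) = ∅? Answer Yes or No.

No

The string 0 is accepted by both M and N.
Hence L(M) ∩ L(N) ≠ ∅.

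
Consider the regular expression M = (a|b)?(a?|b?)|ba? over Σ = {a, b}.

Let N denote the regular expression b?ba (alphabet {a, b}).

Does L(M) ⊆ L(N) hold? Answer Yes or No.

No

The empty string ε is in L(M) but not in L(N).
So L(M) ⊄ L(N).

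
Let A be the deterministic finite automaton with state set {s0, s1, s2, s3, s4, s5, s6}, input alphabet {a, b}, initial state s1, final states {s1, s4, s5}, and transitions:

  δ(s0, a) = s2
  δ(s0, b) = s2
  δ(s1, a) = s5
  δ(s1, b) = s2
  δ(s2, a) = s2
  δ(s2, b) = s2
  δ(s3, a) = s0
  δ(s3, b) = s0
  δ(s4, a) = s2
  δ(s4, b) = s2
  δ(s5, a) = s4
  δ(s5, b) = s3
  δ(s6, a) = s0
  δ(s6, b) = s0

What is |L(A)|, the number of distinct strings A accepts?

The useful subgraph on states {s1, s4, s5} is acyclic, so L(A) is finite; the longest accepting path visits 3 useful states, giving maximum string length 2.
Counting accepting paths from s1 by length: 1 of length 0, 1 of length 1, 1 of length 2. Total 3.

3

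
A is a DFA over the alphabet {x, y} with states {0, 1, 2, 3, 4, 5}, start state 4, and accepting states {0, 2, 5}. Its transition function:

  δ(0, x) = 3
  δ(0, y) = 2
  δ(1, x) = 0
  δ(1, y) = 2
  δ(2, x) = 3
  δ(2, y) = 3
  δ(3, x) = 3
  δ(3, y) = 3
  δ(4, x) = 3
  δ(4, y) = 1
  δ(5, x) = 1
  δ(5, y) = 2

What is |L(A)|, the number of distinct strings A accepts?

3

The useful subgraph on states {0, 1, 2, 4} is acyclic, so L(A) is finite; the longest accepting path visits 4 useful states, giving maximum string length 3.
Counting accepting paths from 4 by length: 2 of length 2, 1 of length 3. Total 3.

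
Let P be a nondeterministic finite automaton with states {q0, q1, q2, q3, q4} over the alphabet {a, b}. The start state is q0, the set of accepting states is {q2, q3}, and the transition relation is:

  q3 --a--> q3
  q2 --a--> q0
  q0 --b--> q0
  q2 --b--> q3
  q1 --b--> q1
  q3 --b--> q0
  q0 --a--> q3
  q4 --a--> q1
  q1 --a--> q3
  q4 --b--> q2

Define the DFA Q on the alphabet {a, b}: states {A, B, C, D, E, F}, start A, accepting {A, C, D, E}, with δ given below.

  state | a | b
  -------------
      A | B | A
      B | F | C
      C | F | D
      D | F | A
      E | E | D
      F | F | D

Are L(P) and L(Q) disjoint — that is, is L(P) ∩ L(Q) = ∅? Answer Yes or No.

Exploring the product automaton P × Q from the start pair (q0, A), following both machines on each input symbol, reaches 5 state pairs: (q0, A), (q3, B), (q3, F), (q0, C), (q0, D).
P accepts in {q2, q3} and Q accepts in {A, C, D, E}; no reachable pair has both components accepting, so no string drives both machines to acceptance simultaneously and L(P) ∩ L(Q) = ∅.
So no string is accepted by both, and the intersection is empty.

Yes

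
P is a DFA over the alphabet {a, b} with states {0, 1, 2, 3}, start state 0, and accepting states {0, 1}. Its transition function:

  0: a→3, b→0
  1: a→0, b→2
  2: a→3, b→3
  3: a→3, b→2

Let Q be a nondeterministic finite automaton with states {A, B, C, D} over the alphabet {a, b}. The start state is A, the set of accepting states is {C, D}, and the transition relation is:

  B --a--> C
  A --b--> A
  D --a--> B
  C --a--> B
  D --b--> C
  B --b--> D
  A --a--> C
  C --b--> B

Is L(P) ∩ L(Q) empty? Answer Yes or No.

Exploring the product automaton P × Q from the start pair (0, A), following both machines on each input symbol, reaches 7 state pairs: (0, A), (3, C), (3, B), (2, B), (2, D), (3, D), (2, C).
P accepts in {0, 1} and Q accepts in {C, D}; no reachable pair has both components accepting, so no string drives both machines to acceptance simultaneously and L(P) ∩ L(Q) = ∅.
So no string is accepted by both, and the intersection is empty.

Yes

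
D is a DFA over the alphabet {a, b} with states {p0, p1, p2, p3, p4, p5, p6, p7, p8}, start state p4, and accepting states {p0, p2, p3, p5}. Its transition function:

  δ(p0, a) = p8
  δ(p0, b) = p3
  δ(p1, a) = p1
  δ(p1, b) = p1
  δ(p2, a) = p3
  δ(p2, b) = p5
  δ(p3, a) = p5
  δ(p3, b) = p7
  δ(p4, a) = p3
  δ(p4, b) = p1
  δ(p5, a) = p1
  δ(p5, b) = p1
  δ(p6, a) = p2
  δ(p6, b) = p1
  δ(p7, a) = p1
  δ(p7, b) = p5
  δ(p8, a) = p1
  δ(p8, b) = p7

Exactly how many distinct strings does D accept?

The useful subgraph on states {p3, p4, p5, p7} is acyclic, so L(D) is finite; the longest accepting path visits 4 useful states, giving maximum string length 3.
Counting accepting paths from p4 by length: 1 of length 1, 1 of length 2, 1 of length 3. Total 3.

3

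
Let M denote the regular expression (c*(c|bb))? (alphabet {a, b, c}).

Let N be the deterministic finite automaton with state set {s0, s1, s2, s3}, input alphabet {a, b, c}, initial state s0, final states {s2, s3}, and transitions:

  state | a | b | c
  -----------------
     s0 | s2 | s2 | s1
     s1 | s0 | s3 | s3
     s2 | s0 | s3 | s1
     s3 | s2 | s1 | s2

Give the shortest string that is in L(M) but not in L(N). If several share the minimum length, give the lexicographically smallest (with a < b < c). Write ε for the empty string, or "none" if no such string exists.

ε

The empty string ε is accepted by M but not by N.
Since ε is the unique shortest string, it is the required witness.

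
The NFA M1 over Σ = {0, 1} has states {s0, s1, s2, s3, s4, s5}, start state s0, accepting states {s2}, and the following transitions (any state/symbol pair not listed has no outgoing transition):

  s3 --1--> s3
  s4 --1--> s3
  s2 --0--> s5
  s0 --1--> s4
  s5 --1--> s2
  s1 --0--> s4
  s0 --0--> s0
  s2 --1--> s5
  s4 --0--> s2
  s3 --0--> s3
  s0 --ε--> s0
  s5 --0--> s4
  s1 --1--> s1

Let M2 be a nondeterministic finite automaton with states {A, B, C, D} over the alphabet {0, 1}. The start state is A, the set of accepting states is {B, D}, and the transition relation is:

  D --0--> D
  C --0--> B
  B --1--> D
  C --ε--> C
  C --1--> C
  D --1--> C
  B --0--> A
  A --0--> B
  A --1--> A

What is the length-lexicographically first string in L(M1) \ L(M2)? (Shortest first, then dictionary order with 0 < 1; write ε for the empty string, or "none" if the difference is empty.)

1001

The string 1001 is accepted by M1 but not by M2.
No shorter string lies in the difference, and 1001 is the lexicographically first length-4 string in L(M1) \ L(M2).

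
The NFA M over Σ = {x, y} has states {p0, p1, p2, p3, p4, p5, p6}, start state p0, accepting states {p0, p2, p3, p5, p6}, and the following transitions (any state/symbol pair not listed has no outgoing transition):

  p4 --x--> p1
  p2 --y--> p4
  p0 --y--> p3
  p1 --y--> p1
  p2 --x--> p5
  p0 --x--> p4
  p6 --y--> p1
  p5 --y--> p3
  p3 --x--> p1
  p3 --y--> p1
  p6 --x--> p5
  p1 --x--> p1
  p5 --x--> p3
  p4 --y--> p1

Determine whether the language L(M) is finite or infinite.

finite

The useful states (reachable from p0 and able to reach an accepting state) are {p0, p3}.
Restricted to these states the transition graph has no cycle, so every accepting path has bounded length and L is finite.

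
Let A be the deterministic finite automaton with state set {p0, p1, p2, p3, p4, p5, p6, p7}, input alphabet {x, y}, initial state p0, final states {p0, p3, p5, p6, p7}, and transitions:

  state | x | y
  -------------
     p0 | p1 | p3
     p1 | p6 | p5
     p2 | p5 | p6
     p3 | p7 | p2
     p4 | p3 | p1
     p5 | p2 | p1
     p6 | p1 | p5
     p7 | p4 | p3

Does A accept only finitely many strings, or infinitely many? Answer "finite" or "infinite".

infinite

State p1 is reachable from the start and can reach an accepting state, and it lies on the cycle p1 → p5 → p1.
Traversing that cycle any number of times yields accepted strings of unbounded length, so the language is infinite.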